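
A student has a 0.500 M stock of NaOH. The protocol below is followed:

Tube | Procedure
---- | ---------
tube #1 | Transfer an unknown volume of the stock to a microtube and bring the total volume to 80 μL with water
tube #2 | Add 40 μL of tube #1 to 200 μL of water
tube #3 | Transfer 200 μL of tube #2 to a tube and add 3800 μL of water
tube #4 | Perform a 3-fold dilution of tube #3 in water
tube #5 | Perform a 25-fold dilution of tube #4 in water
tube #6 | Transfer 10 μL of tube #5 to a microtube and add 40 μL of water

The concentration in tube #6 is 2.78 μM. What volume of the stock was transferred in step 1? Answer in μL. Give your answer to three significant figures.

20.0 μL

Step 1: v brought to 80 μL → factor = 80 μL/v
Step 2: 40 μL + 200 μL = 240 μL total → factor 240/40 = 6
Step 3: 200 μL + 3800 μL = 4000 μL total → factor 4000/200 = 20
Step 4: 3-fold → factor 3
Step 5: 25-fold → factor 25
Step 6: 10 μL + 40 μL = 50 μL total → factor 50/10 = 5
Product of known-step factors = 45000
Overall factor = 0.500 M / (2.78 μM) = 1.7986 × 10^5
Step-1 factor = 1.7986 × 10^5 / 45000 = 3.9968
v = 80 μL / 3.9968 = 20.0 μL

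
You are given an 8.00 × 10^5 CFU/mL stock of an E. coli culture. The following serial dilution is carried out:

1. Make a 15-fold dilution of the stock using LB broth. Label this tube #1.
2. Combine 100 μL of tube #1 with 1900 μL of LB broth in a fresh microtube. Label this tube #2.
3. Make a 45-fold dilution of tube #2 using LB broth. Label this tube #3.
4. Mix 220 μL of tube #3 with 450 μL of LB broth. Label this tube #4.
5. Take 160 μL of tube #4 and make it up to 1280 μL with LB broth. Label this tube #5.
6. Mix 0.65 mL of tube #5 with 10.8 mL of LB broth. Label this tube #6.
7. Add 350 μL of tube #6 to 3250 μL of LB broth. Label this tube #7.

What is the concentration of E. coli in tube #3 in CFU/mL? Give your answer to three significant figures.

59.3 CFU/mL

Step 1: 15-fold → factor 15
Step 2: 100 μL + 1900 μL = 2000 μL total → factor 2000/100 = 20
Step 3: 45-fold → factor 45
Dilution factor through tube #3 = 15 × 20 × 45 = 13500
[tube #3] = 8.00 × 10^5 CFU/mL / 13500 = 59.3 CFU/mL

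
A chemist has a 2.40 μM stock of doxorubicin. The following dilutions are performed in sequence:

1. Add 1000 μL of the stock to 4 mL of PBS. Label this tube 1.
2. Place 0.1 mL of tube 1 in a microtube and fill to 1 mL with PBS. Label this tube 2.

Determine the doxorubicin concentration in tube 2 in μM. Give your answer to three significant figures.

0.0480 μM

Step 1: 1000 μL + 4 mL = 5000 μL total → factor 5000/1000 = 5
Step 2: 0.1 mL brought to 1 mL → factor 1/0.1 = 10
Overall dilution factor = 5 × 10 = 50
Final = 2.40 μM / 50 = 0.0480 μM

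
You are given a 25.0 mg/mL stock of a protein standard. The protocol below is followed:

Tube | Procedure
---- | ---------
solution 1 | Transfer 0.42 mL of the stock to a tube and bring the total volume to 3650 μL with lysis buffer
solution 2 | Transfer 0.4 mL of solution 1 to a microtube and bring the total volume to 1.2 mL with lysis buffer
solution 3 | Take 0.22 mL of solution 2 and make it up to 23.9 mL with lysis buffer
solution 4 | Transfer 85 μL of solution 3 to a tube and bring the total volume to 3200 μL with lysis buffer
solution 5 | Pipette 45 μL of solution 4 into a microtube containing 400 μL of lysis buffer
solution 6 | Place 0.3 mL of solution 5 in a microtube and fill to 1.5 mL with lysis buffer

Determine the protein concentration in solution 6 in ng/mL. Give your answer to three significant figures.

Step 1: 0.42 mL brought to 3650 μL → factor 3.65/0.42 = 8.6905
Step 2: 0.4 mL brought to 1.2 mL → factor 1.2/0.4 = 3
Step 3: 0.22 mL brought to 23.9 mL → factor 23.9/0.22 = 108.64
Step 4: 85 μL brought to 3200 μL → factor 3200/85 = 37.647
Step 5: 45 μL + 400 μL = 445 μL total → factor 445/45 = 9.8889
Step 6: 0.3 mL brought to 1.5 mL → factor 1.5/0.3 = 5
Overall dilution factor = 8.6905 × 3 × 108.64 × 37.647 × 9.8889 × 5 = 5.2722 × 10^6
Final = 25.0 mg/mL / 5.2722 × 10^6 = 4.742 × 10^-6 mg/mL = 4.74 ng/mL

4.74 ng/mL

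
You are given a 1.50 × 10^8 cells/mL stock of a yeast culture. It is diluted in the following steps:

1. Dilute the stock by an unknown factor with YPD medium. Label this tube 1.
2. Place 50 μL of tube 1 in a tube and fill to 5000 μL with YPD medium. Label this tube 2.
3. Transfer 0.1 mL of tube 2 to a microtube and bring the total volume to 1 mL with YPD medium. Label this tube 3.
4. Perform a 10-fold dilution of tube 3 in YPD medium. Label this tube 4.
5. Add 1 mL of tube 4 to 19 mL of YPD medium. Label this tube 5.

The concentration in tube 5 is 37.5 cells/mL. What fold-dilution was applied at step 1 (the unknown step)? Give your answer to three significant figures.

20.0-fold

Step 1: unknown factor x
Step 2: 50 μL brought to 5000 μL → factor 5000/50 = 100
Step 3: 0.1 mL brought to 1 mL → factor 1/0.1 = 10
Step 4: 10-fold → factor 10
Step 5: 1 mL + 19 mL = 20 mL total → factor 20/1 = 20
Product of known-step factors = 2 × 10^5
Overall factor = 1.50 × 10^8 cells/mL / (37.5 cells/mL) = 4 × 10^6
x = 4 × 10^6 / 2 × 10^5 = 20.0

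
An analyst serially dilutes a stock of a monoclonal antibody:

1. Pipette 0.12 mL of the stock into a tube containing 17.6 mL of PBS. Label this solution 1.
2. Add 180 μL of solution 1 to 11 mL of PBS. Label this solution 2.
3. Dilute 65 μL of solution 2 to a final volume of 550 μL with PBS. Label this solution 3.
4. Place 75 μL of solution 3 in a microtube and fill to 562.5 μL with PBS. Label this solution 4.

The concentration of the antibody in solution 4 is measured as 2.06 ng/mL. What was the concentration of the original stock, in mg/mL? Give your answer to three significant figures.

1.20 mg/mL

Step 1: 0.12 mL + 17.6 mL = 17.72 mL total → factor 17.72/0.12 = 147.67
Step 2: 180 μL + 11 mL = 11180 μL total → factor 11180/180 = 62.111
Step 3: 65 μL brought to 550 μL → factor 550/65 = 8.4615
Step 4: 75 μL brought to 562.5 μL → factor 562.5/75 = 7.5
Overall dilution factor = 147.67 × 62.111 × 8.4615 × 7.5 = 5.8205 × 10^5
Stock = 2.06 ng/mL × 5.8205 × 10^5 = 1.199 × 10^6 ng/mL = 1.20 mg/mL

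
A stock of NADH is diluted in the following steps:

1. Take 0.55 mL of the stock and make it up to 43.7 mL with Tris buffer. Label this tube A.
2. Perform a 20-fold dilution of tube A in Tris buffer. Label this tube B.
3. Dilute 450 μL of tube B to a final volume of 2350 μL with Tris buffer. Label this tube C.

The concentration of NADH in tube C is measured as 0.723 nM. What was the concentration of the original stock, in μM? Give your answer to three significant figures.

Step 1: 0.55 mL brought to 43.7 mL → factor 43.7/0.55 = 79.455
Step 2: 20-fold → factor 20
Step 3: 450 μL brought to 2350 μL → factor 2350/450 = 5.2222
Overall dilution factor = 79.455 × 20 × 5.2222 = 8298.6
Stock = 0.723 nM × 8298.6 = 6000 nM = 6.00 μM

6.00 μM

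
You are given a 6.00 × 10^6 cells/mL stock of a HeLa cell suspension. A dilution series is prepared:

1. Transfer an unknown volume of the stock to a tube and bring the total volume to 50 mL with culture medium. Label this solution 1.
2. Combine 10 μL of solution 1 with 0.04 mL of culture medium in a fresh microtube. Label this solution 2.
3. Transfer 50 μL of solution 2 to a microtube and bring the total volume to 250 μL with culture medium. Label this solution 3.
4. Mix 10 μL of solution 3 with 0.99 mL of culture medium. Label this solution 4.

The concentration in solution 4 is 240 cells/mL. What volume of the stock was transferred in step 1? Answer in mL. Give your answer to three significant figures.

Step 1: v brought to 50 mL → factor = 50 mL/v
Step 2: 10 μL + 0.04 mL = 50 μL total → factor 50/10 = 5
Step 3: 50 μL brought to 250 μL → factor 250/50 = 5
Step 4: 10 μL + 0.99 mL = 1000 μL total → factor 1000/10 = 100
Product of known-step factors = 2500
Overall factor = 6.00 × 10^6 cells/mL / (240 cells/mL) = 25000
Step-1 factor = 25000 / 2500 = 10
v = 50 mL / 10 = 5.00 mL

5.00 mL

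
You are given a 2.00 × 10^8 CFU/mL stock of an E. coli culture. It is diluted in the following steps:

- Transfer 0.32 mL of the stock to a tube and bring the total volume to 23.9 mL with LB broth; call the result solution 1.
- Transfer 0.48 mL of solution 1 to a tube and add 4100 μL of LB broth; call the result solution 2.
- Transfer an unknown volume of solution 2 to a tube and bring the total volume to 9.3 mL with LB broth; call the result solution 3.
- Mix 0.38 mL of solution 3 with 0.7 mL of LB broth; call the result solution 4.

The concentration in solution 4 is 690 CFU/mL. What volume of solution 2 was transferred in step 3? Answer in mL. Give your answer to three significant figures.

Step 1: 0.32 mL brought to 23.9 mL → factor 23.9/0.32 = 74.688
Step 2: 0.48 mL + 4100 μL = 4.58 mL total → factor 4.58/0.48 = 9.5417
Step 3: v brought to 9.3 mL → factor = 9.3 mL/v
Step 4: 0.38 mL + 0.7 mL = 1.08 mL total → factor 1.08/0.38 = 2.8421
Product of known-step factors = 2025.4
Overall factor = 2.00 × 10^8 CFU/mL / (690 CFU/mL) = 2.8986 × 10^5
Step-3 factor = 2.8986 × 10^5 / 2025.4 = 143.11
v = 9.3 mL / 143.11 = 0.0650 mL

0.0650 mL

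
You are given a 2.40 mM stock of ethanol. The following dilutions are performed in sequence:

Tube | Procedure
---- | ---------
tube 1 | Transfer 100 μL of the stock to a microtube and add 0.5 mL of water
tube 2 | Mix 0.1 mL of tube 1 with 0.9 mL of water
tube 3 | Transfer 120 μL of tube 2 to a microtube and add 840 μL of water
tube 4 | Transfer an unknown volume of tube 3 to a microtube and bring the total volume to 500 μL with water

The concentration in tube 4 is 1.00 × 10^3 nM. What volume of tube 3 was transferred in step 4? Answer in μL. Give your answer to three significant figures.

100 μL

Step 1: 100 μL + 0.5 mL = 600 μL total → factor 600/100 = 6
Step 2: 0.1 mL + 0.9 mL = 1 mL total → factor 1/0.1 = 10
Step 3: 120 μL + 840 μL = 960 μL total → factor 960/120 = 8
Step 4: v brought to 500 μL → factor = 500 μL/v
Product of known-step factors = 480
Overall factor = 2.40 mM / (1.00 × 10^3 nM) = 2400
Step-4 factor = 2400 / 480 = 5
v = 500 μL / 5 = 100 μL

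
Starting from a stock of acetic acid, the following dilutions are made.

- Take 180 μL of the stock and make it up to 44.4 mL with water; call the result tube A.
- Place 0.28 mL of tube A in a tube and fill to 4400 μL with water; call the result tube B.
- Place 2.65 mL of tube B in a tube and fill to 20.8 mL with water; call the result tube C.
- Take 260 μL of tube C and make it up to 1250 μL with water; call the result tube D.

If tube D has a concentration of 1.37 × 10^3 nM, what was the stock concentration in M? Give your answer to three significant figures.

Step 1: 180 μL brought to 44.4 mL → factor 44400/180 = 246.67
Step 2: 0.28 mL brought to 4400 μL → factor 4.4/0.28 = 15.714
Step 3: 2.65 mL brought to 20.8 mL → factor 20.8/2.65 = 7.8491
Step 4: 260 μL brought to 1250 μL → factor 1250/260 = 4.8077
Overall dilution factor = 246.67 × 15.714 × 7.8491 × 4.8077 = 1.4627 × 10^5
Stock = 1.37 × 10^3 nM × 1.4627 × 10^5 = 2.004 × 10^8 nM = 0.200 M

0.200 M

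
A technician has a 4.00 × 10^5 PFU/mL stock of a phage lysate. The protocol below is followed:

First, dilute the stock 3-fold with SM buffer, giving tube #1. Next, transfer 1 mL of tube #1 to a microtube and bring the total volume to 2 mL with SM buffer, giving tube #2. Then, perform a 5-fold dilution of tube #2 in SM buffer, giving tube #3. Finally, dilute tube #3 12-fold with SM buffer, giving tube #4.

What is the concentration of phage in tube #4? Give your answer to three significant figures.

1.11 × 10^3 PFU/mL

Step 1: 3-fold → factor 3
Step 2: 1 mL brought to 2 mL → factor 2/1 = 2
Step 3: 5-fold → factor 5
Step 4: 12-fold → factor 12
Overall dilution factor = 3 × 2 × 5 × 12 = 360
Final = 4.00 × 10^5 PFU/mL / 360 = 1.11 × 10^3 PFU/mL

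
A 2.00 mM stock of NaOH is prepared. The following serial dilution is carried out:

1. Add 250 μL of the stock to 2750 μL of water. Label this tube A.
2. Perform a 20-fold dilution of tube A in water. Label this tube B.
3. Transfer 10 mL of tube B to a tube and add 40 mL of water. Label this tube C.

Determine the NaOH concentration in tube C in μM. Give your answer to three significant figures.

1.67 μM

Step 1: 250 μL + 2750 μL = 3000 μL total → factor 3000/250 = 12
Step 2: 20-fold → factor 20
Step 3: 10 mL + 40 mL = 50 mL total → factor 50/10 = 5
Overall dilution factor = 12 × 20 × 5 = 1200
Final = 2.00 mM / 1200 = 0.001667 mM = 1.67 μM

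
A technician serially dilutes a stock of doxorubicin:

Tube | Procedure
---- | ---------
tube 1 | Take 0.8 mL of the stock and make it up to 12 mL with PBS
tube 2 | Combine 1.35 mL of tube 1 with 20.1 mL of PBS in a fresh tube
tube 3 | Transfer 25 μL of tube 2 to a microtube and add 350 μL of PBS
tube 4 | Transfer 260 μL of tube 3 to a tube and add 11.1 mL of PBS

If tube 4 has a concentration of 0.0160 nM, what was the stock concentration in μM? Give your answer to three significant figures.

Step 1: 0.8 mL brought to 12 mL → factor 12/0.8 = 15
Step 2: 1.35 mL + 20.1 mL = 21.45 mL total → factor 21.45/1.35 = 15.889
Step 3: 25 μL + 350 μL = 375 μL total → factor 375/25 = 15
Step 4: 260 μL + 11.1 mL = 11360 μL total → factor 11360/260 = 43.692
Overall dilution factor = 15 × 15.889 × 15 × 43.692 = 1.562 × 10^5
Stock = 0.0160 nM × 1.562 × 10^5 = 2499 nM = 2.50 μM

2.50 μM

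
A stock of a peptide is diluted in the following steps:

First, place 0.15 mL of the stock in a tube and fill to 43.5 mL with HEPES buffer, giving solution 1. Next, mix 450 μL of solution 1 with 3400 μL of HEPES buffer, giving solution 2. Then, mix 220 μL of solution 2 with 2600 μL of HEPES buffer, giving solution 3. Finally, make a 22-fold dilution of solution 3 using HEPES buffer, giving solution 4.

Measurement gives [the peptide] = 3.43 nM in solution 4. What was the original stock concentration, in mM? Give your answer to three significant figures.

Step 1: 0.15 mL brought to 43.5 mL → factor 43.5/0.15 = 290
Step 2: 450 μL + 3400 μL = 3850 μL total → factor 3850/450 = 8.5556
Step 3: 220 μL + 2600 μL = 2820 μL total → factor 2820/220 = 12.818
Step 4: 22-fold → factor 22
Overall dilution factor = 290 × 8.5556 × 12.818 × 22 = 6.9967 × 10^5
Stock = 3.43 nM × 6.9967 × 10^5 = 2.400 × 10^6 nM = 2.40 mM

2.40 mM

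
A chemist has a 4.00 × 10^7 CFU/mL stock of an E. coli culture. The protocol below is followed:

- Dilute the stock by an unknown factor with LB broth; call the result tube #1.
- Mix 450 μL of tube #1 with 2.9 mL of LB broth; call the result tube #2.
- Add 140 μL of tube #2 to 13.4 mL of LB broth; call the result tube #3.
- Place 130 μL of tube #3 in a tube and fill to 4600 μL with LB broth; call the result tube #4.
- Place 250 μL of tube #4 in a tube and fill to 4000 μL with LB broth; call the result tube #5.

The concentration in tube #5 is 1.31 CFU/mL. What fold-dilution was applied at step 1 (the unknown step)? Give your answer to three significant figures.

74.9-fold

Step 1: unknown factor x
Step 2: 450 μL + 2.9 mL = 3350 μL total → factor 3350/450 = 7.4444
Step 3: 140 μL + 13.4 mL = 13540 μL total → factor 13540/140 = 96.714
Step 4: 130 μL brought to 4600 μL → factor 4600/130 = 35.385
Step 5: 250 μL brought to 4000 μL → factor 4000/250 = 16
Product of known-step factors = 4.0762 × 10^5
Overall factor = 4.00 × 10^7 CFU/mL / (1.31 CFU/mL) = 3.0534 × 10^7
x = 3.0534 × 10^7 / 4.0762 × 10^5 = 74.9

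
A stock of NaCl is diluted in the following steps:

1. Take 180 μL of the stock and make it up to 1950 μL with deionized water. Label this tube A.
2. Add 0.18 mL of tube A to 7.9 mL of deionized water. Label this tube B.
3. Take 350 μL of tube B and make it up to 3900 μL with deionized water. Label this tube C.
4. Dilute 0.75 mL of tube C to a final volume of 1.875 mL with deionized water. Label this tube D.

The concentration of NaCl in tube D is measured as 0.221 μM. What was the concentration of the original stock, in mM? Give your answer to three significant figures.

2.99 mM

Step 1: 180 μL brought to 1950 μL → factor 1950/180 = 10.833
Step 2: 0.18 mL + 7.9 mL = 8.08 mL total → factor 8.08/0.18 = 44.889
Step 3: 350 μL brought to 3900 μL → factor 3900/350 = 11.143
Step 4: 0.75 mL brought to 1.875 mL → factor 1.875/0.75 = 2.5
Overall dilution factor = 10.833 × 44.889 × 11.143 × 2.5 = 13547
Stock = 0.221 μM × 13547 = 2994 μM = 2.99 mM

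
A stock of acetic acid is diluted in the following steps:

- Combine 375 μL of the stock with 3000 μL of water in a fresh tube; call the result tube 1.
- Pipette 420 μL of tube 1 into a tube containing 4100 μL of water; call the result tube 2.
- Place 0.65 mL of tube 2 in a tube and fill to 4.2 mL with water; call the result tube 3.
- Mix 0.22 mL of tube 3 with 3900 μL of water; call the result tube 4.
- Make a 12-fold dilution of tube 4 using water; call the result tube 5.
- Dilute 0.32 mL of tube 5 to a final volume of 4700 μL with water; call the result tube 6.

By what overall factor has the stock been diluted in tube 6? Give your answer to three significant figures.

Step 1: 375 μL + 3000 μL = 3375 μL total → factor 3375/375 = 9
Step 2: 420 μL + 4100 μL = 4520 μL total → factor 4520/420 = 10.762
Step 3: 0.65 mL brought to 4.2 mL → factor 4.2/0.65 = 6.4615
Step 4: 0.22 mL + 3900 μL = 4.12 mL total → factor 4.12/0.22 = 18.727
Step 5: 12-fold → factor 12
Step 6: 0.32 mL brought to 4700 μL → factor 4.7/0.32 = 14.688
Overall dilution factor = 9 × 10.762 × 6.4615 × 18.727 × 12 × 14.688 = 2.0657 × 10^6

2.07 × 10^6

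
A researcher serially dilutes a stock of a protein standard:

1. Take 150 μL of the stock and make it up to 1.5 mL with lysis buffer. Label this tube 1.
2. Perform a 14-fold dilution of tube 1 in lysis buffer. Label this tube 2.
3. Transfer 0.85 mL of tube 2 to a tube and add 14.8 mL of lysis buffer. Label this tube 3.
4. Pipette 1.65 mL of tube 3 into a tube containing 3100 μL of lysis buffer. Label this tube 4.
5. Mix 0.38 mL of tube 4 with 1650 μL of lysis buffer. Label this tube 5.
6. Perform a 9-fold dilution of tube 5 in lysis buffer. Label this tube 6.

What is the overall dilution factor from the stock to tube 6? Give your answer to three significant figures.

Step 1: 150 μL brought to 1.5 mL → factor 1500/150 = 10
Step 2: 14-fold → factor 14
Step 3: 0.85 mL + 14.8 mL = 15.65 mL total → factor 15.65/0.85 = 18.412
Step 4: 1.65 mL + 3100 μL = 4.75 mL total → factor 4.75/1.65 = 2.8788
Step 5: 0.38 mL + 1650 μL = 2.03 mL total → factor 2.03/0.38 = 5.3421
Step 6: 9-fold → factor 9
Overall dilution factor = 10 × 14 × 18.412 × 2.8788 × 5.3421 × 9 = 3.5677 × 10^5

3.57 × 10^5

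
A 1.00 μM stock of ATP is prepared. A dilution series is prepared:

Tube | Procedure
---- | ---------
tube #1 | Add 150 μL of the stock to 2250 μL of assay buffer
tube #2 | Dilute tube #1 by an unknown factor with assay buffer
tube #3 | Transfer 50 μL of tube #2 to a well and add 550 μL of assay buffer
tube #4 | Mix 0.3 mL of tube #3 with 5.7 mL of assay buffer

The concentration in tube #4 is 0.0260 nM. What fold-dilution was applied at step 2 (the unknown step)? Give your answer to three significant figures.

Step 1: 150 μL + 2250 μL = 2400 μL total → factor 2400/150 = 16
Step 2: unknown factor x
Step 3: 50 μL + 550 μL = 600 μL total → factor 600/50 = 12
Step 4: 0.3 mL + 5.7 mL = 6 mL total → factor 6/0.3 = 20
Product of known-step factors = 3840
Overall factor = 1.00 μM / (0.0260 nM) = 38462
x = 38462 / 3840 = 10.0

10.0-fold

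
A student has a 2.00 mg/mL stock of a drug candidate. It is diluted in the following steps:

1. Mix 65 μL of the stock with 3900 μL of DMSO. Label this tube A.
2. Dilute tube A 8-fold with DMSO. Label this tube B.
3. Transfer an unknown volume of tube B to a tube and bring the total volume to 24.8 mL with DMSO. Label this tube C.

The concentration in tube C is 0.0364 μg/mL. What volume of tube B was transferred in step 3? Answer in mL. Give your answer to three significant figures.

Step 1: 65 μL + 3900 μL = 3965 μL total → factor 3965/65 = 61
Step 2: 8-fold → factor 8
Step 3: v brought to 24.8 mL → factor = 24.8 mL/v
Product of known-step factors = 488
Overall factor = 2.00 mg/mL / (0.0364 μg/mL) = 54945
Step-3 factor = 54945 / 488 = 112.59
v = 24.8 mL / 112.59 = 0.220 mL

0.220 mL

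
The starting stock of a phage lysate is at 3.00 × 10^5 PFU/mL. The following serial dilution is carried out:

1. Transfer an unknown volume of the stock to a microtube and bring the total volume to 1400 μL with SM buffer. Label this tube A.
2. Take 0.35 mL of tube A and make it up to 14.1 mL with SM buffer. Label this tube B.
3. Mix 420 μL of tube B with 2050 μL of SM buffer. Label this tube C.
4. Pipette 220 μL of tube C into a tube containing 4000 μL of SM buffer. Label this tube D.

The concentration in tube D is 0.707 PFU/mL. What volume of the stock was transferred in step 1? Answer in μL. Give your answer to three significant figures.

Step 1: v brought to 1400 μL → factor = 1400 μL/v
Step 2: 0.35 mL brought to 14.1 mL → factor 14.1/0.35 = 40.286
Step 3: 420 μL + 2050 μL = 2470 μL total → factor 2470/420 = 5.881
Step 4: 220 μL + 4000 μL = 4220 μL total → factor 4220/220 = 19.182
Product of known-step factors = 4544.5
Overall factor = 3.00 × 10^5 PFU/mL / (0.707 PFU/mL) = 4.2433 × 10^5
Step-1 factor = 4.2433 × 10^5 / 4544.5 = 93.371
v = 1400 μL / 93.371 = 15.0 μL

15.0 μL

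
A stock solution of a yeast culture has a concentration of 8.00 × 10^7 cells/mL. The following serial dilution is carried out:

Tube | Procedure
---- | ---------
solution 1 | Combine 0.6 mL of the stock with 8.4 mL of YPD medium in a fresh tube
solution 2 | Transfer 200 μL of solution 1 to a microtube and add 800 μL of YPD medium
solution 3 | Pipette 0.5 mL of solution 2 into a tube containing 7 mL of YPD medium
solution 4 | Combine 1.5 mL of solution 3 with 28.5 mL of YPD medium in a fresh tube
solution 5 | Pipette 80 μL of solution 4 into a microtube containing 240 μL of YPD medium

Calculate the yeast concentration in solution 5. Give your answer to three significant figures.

Step 1: 0.6 mL + 8.4 mL = 9 mL total → factor 9/0.6 = 15
Step 2: 200 μL + 800 μL = 1000 μL total → factor 1000/200 = 5
Step 3: 0.5 mL + 7 mL = 7.5 mL total → factor 7.5/0.5 = 15
Step 4: 1.5 mL + 28.5 mL = 30 mL total → factor 30/1.5 = 20
Step 5: 80 μL + 240 μL = 320 μL total → factor 320/80 = 4
Dilution factor through solution 5 = 15 × 5 × 15 × 20 × 4 = 90000
[solution 5] = 8.00 × 10^7 cells/mL / 90000 = 889 cells/mL

889 cells/mL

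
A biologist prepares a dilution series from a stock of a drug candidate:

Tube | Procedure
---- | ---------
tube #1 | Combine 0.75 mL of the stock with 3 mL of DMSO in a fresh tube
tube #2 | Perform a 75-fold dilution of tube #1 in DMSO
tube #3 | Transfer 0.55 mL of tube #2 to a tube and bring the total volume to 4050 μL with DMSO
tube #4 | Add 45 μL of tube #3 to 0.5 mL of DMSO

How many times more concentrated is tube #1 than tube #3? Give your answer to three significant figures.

552

Step 1: 0.75 mL + 3 mL = 3.75 mL total → factor 3.75/0.75 = 5
Step 2: 75-fold → factor 75
Step 3: 0.55 mL brought to 4050 μL → factor 4.05/0.55 = 7.3636
Dilution factor to tube #1 = 5; to tube #3 = 2761.4
[tube #1]/[tube #3] = (factor to tube #3)/(factor to tube #1) = 2761.4/5 = 552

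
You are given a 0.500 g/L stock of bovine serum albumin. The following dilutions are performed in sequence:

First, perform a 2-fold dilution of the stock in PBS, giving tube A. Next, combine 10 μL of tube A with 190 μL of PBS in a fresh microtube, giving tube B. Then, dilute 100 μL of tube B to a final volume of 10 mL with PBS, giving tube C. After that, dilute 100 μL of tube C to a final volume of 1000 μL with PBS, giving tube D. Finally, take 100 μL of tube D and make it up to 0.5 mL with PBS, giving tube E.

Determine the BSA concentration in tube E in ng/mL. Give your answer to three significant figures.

Step 1: 2-fold → factor 2
Step 2: 10 μL + 190 μL = 200 μL total → factor 200/10 = 20
Step 3: 100 μL brought to 10 mL → factor 10000/100 = 100
Step 4: 100 μL brought to 1000 μL → factor 1000/100 = 10
Step 5: 100 μL brought to 0.5 mL → factor 500/100 = 5
Overall dilution factor = 2 × 20 × 100 × 10 × 5 = 2 × 10^5
Final = 0.500 g/L / 2 × 10^5 = 2.500 × 10^-6 g/L = 2.50 ng/mL

2.50 ng/mL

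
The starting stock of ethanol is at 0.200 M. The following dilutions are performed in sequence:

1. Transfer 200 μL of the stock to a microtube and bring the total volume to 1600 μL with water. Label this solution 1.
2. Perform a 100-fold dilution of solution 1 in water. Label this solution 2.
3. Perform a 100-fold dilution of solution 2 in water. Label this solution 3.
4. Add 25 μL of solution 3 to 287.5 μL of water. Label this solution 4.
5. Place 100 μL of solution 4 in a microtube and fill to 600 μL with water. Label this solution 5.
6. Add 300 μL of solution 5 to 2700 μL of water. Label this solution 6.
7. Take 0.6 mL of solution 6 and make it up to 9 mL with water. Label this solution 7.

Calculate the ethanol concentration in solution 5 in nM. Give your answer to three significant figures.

Step 1: 200 μL brought to 1600 μL → factor 1600/200 = 8
Step 2: 100-fold → factor 100
Step 3: 100-fold → factor 100
Step 4: 25 μL + 287.5 μL = 312.5 μL total → factor 312.5/25 = 12.5
Step 5: 100 μL brought to 600 μL → factor 600/100 = 6
Dilution factor through solution 5 = 8 × 100 × 100 × 12.5 × 6 = 6 × 10^6
[solution 5] = 0.200 M / 6 × 10^6 = 3.333 × 10^-8 M = 33.3 nM

33.3 nM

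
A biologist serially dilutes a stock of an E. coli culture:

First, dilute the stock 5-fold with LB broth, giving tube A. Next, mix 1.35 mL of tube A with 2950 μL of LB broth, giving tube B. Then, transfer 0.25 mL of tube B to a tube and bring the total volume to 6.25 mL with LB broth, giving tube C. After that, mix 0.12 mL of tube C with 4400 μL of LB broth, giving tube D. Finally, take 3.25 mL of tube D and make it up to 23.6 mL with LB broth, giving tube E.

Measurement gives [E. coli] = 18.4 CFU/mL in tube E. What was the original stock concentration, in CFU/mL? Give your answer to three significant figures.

Step 1: 5-fold → factor 5
Step 2: 1.35 mL + 2950 μL = 4.3 mL total → factor 4.3/1.35 = 3.1852
Step 3: 0.25 mL brought to 6.25 mL → factor 6.25/0.25 = 25
Step 4: 0.12 mL + 4400 μL = 4.52 mL total → factor 4.52/0.12 = 37.667
Step 5: 3.25 mL brought to 23.6 mL → factor 23.6/3.25 = 7.2615
Overall dilution factor = 5 × 3.1852 × 25 × 37.667 × 7.2615 = 1.089 × 10^5
Stock = 18.4 CFU/mL × 1.089 × 10^5 = 2.00 × 10^6 CFU/mL

2.00 × 10^6 CFU/mL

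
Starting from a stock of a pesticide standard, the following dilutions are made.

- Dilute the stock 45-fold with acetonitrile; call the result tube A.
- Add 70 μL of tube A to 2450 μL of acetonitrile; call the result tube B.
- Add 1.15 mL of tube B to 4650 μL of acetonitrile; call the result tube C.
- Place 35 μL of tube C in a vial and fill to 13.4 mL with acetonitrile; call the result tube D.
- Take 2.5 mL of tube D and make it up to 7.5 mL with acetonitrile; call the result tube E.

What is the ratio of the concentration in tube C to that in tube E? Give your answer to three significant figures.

1.15 × 10^3

Step 1: 45-fold → factor 45
Step 2: 70 μL + 2450 μL = 2520 μL total → factor 2520/70 = 36
Step 3: 1.15 mL + 4650 μL = 5.8 mL total → factor 5.8/1.15 = 5.0435
Step 4: 35 μL brought to 13.4 mL → factor 13400/35 = 382.86
Step 5: 2.5 mL brought to 7.5 mL → factor 7.5/2.5 = 3
Dilution factor to tube C = 8170.4; to tube E = 9.3843 × 10^6
[tube C]/[tube E] = (factor to tube E)/(factor to tube C) = 9.3843 × 10^6/8170.4 = 1.15 × 10^3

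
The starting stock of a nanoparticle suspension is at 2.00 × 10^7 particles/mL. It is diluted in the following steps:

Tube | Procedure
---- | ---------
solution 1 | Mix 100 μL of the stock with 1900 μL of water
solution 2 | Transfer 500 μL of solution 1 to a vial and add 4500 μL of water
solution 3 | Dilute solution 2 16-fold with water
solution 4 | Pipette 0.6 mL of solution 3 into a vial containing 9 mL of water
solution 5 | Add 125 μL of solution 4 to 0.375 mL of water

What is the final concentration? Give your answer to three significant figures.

Step 1: 100 μL + 1900 μL = 2000 μL total → factor 2000/100 = 20
Step 2: 500 μL + 4500 μL = 5000 μL total → factor 5000/500 = 10
Step 3: 16-fold → factor 16
Step 4: 0.6 mL + 9 mL = 9.6 mL total → factor 9.6/0.6 = 16
Step 5: 125 μL + 0.375 mL = 500 μL total → factor 500/125 = 4
Overall dilution factor = 20 × 10 × 16 × 16 × 4 = 2.048 × 10^5
Final = 2.00 × 10^7 particles/mL / 2.048 × 10^5 = 97.7 particles/mL

97.7 particles/mL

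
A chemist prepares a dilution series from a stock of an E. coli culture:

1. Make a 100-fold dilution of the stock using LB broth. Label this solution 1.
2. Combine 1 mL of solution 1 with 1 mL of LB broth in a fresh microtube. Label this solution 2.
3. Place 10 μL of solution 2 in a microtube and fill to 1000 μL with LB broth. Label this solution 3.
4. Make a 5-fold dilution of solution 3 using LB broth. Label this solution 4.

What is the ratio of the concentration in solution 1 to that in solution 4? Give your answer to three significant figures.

Step 1: 100-fold → factor 100
Step 2: 1 mL + 1 mL = 2 mL total → factor 2/1 = 2
Step 3: 10 μL brought to 1000 μL → factor 1000/10 = 100
Step 4: 5-fold → factor 5
Dilution factor to solution 1 = 100; to solution 4 = 1 × 10^5
[solution 1]/[solution 4] = (factor to solution 4)/(factor to solution 1) = 1 × 10^5/100 = 1.00 × 10^3

1.00 × 10^3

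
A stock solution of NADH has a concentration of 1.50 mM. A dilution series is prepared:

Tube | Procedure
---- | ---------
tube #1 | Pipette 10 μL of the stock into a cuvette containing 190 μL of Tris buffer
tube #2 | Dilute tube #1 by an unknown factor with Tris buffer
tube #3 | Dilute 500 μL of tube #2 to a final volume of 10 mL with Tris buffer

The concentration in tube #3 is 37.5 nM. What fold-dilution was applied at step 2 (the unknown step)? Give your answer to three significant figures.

Step 1: 10 μL + 190 μL = 200 μL total → factor 200/10 = 20
Step 2: unknown factor x
Step 3: 500 μL brought to 10 mL → factor 10000/500 = 20
Product of known-step factors = 400
Overall factor = 1.50 mM / (37.5 nM) = 40000
x = 40000 / 400 = 100

100-fold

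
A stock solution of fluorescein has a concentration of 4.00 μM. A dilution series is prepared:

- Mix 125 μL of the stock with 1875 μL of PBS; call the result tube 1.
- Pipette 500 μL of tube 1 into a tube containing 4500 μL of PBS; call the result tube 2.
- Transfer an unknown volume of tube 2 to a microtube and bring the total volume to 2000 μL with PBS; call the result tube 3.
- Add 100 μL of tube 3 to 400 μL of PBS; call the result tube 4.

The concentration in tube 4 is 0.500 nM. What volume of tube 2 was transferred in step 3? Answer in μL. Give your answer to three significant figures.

Step 1: 125 μL + 1875 μL = 2000 μL total → factor 2000/125 = 16
Step 2: 500 μL + 4500 μL = 5000 μL total → factor 5000/500 = 10
Step 3: v brought to 2000 μL → factor = 2000 μL/v
Step 4: 100 μL + 400 μL = 500 μL total → factor 500/100 = 5
Product of known-step factors = 800
Overall factor = 4.00 μM / (0.500 nM) = 8000
Step-3 factor = 8000 / 800 = 10
v = 2000 μL / 10 = 200 μL

200 μL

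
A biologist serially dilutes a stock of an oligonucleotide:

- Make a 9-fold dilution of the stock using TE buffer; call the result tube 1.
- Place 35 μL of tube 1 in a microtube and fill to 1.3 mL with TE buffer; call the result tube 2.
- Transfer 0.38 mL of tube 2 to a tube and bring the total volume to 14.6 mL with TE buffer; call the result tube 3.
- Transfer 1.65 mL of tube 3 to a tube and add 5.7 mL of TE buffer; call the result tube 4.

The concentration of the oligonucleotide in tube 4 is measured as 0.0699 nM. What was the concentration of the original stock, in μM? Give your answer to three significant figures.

Step 1: 9-fold → factor 9
Step 2: 35 μL brought to 1.3 mL → factor 1300/35 = 37.143
Step 3: 0.38 mL brought to 14.6 mL → factor 14.6/0.38 = 38.421
Step 4: 1.65 mL + 5.7 mL = 7.35 mL total → factor 7.35/1.65 = 4.4545
Overall dilution factor = 9 × 37.143 × 38.421 × 4.4545 = 57212
Stock = 0.0699 nM × 57212 = 3999 nM = 4.00 μM

4.00 μM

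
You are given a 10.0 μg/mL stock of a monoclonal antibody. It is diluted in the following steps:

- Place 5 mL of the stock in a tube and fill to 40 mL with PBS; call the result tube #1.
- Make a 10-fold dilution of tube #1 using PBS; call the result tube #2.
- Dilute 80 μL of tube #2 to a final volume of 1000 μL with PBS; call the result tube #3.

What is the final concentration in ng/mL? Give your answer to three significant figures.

10.0 ng/mL

Step 1: 5 mL brought to 40 mL → factor 40/5 = 8
Step 2: 10-fold → factor 10
Step 3: 80 μL brought to 1000 μL → factor 1000/80 = 12.5
Overall dilution factor = 8 × 10 × 12.5 = 1000
Final = 10.0 μg/mL / 1000 = 0.01000 μg/mL = 10.0 ng/mL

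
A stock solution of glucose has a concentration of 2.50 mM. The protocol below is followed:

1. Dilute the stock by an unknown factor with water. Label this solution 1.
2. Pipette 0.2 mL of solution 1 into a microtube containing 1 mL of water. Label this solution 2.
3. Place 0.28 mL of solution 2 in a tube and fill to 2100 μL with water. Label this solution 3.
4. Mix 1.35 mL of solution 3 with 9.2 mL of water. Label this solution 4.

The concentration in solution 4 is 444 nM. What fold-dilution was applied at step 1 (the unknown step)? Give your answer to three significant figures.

Step 1: unknown factor x
Step 2: 0.2 mL + 1 mL = 1.2 mL total → factor 1.2/0.2 = 6
Step 3: 0.28 mL brought to 2100 μL → factor 2.1/0.28 = 7.5
Step 4: 1.35 mL + 9.2 mL = 10.55 mL total → factor 10.55/1.35 = 7.8148
Product of known-step factors = 351.67
Overall factor = 2.50 mM / (444 nM) = 5630.6
x = 5630.6 / 351.67 = 16.0

16.0-fold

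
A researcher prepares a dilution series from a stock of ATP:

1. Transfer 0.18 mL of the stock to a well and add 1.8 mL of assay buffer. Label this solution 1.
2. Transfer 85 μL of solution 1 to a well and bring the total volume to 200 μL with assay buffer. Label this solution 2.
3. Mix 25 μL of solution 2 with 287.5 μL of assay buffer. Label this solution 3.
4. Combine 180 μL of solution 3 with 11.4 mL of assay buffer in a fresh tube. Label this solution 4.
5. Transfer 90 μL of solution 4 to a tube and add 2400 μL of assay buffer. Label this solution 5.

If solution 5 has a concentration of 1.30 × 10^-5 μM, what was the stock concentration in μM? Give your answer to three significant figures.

Step 1: 0.18 mL + 1.8 mL = 1.98 mL total → factor 1.98/0.18 = 11
Step 2: 85 μL brought to 200 μL → factor 200/85 = 2.3529
Step 3: 25 μL + 287.5 μL = 312.5 μL total → factor 312.5/25 = 12.5
Step 4: 180 μL + 11.4 mL = 11580 μL total → factor 11580/180 = 64.333
Step 5: 90 μL + 2400 μL = 2490 μL total → factor 2490/90 = 27.667
Overall dilution factor = 11 × 2.3529 × 12.5 × 64.333 × 27.667 = 5.7585 × 10^5
Stock = 1.30 × 10^-5 μM × 5.7585 × 10^5 = 7.49 μM

7.49 μM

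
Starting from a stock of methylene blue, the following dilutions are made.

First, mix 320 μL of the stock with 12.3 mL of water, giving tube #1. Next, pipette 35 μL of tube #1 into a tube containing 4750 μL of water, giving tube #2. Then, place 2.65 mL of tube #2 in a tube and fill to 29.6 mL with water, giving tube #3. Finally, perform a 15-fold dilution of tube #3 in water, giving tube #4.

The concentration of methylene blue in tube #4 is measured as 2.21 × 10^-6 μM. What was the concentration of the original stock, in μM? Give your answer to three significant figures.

Step 1: 320 μL + 12.3 mL = 12620 μL total → factor 12620/320 = 39.438
Step 2: 35 μL + 4750 μL = 4785 μL total → factor 4785/35 = 136.71
Step 3: 2.65 mL brought to 29.6 mL → factor 29.6/2.65 = 11.17
Step 4: 15-fold → factor 15
Overall dilution factor = 39.438 × 136.71 × 11.17 × 15 = 9.0336 × 10^5
Stock = 2.21 × 10^-6 μM × 9.0336 × 10^5 = 2.00 μM

2.00 μM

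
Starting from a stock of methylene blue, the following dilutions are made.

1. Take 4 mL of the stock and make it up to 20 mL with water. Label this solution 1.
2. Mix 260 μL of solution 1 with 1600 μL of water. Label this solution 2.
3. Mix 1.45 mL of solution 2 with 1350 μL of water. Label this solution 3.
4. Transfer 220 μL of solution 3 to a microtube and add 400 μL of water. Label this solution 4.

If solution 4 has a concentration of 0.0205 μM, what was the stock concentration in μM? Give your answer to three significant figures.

3.99 μM

Step 1: 4 mL brought to 20 mL → factor 20/4 = 5
Step 2: 260 μL + 1600 μL = 1860 μL total → factor 1860/260 = 7.1538
Step 3: 1.45 mL + 1350 μL = 2.8 mL total → factor 2.8/1.45 = 1.931
Step 4: 220 μL + 400 μL = 620 μL total → factor 620/220 = 2.8182
Overall dilution factor = 5 × 7.1538 × 1.931 × 2.8182 = 194.66
Stock = 0.0205 μM × 194.66 = 3.99 μM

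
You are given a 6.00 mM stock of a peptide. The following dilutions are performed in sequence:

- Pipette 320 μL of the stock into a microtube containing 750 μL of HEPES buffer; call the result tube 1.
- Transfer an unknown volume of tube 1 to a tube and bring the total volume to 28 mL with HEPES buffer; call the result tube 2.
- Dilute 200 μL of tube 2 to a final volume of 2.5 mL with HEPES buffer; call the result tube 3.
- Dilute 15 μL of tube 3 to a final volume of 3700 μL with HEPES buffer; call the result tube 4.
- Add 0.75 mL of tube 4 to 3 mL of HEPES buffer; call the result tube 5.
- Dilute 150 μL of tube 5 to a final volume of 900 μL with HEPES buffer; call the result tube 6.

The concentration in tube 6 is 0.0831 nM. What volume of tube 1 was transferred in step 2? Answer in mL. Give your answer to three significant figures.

Step 1: 320 μL + 750 μL = 1070 μL total → factor 1070/320 = 3.3438
Step 2: v brought to 28 mL → factor = 28 mL/v
Step 3: 200 μL brought to 2.5 mL → factor 2500/200 = 12.5
Step 4: 15 μL brought to 3700 μL → factor 3700/15 = 246.67
Step 5: 0.75 mL + 3 mL = 3.75 mL total → factor 3.75/0.75 = 5
Step 6: 150 μL brought to 900 μL → factor 900/150 = 6
Product of known-step factors = 3.093 × 10^5
Overall factor = 6.00 mM / (0.0831 nM) = 7.2202 × 10^7
Step-2 factor = 7.2202 × 10^7 / 3.093 × 10^5 = 233.44
v = 28 mL / 233.44 = 0.120 mL

0.120 mL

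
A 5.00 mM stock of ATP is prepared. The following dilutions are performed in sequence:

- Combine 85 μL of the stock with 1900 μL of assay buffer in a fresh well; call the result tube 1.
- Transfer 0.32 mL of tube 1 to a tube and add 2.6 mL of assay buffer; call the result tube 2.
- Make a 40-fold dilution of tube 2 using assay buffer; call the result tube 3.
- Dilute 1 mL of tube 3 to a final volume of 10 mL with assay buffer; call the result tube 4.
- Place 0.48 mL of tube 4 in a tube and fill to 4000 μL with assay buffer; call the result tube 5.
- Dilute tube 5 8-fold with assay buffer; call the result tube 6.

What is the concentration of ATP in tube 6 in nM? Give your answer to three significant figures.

0.880 nM

Step 1: 85 μL + 1900 μL = 1985 μL total → factor 1985/85 = 23.353
Step 2: 0.32 mL + 2.6 mL = 2.92 mL total → factor 2.92/0.32 = 9.125
Step 3: 40-fold → factor 40
Step 4: 1 mL brought to 10 mL → factor 10/1 = 10
Step 5: 0.48 mL brought to 4000 μL → factor 4/0.48 = 8.3333
Step 6: 8-fold → factor 8
Overall dilution factor = 23.353 × 9.125 × 40 × 10 × 8.3333 × 8 = 5.6825 × 10^6
Final = 5.00 mM / 5.6825 × 10^6 = 8.799 × 10^-7 mM = 0.880 nM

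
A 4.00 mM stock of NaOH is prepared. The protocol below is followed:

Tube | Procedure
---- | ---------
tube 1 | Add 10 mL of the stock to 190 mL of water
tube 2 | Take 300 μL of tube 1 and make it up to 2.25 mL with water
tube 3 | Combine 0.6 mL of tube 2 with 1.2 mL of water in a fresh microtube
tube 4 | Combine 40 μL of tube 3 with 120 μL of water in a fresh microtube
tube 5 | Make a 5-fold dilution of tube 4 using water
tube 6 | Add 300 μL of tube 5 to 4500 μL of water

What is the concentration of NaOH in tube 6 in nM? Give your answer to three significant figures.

Step 1: 10 mL + 190 mL = 200 mL total → factor 200/10 = 20
Step 2: 300 μL brought to 2.25 mL → factor 2250/300 = 7.5
Step 3: 0.6 mL + 1.2 mL = 1.8 mL total → factor 1.8/0.6 = 3
Step 4: 40 μL + 120 μL = 160 μL total → factor 160/40 = 4
Step 5: 5-fold → factor 5
Step 6: 300 μL + 4500 μL = 4800 μL total → factor 4800/300 = 16
Overall dilution factor = 20 × 7.5 × 3 × 4 × 5 × 16 = 1.44 × 10^5
Final = 4.00 mM / 1.44 × 10^5 = 2.778 × 10^-5 mM = 27.8 nM

27.8 nM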